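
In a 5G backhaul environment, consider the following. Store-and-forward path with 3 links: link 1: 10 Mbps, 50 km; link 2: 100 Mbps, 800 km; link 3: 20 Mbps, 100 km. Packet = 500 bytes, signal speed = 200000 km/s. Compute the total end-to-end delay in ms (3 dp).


Packet = 500 bytes = 4000 bits. Store-and-forward: sum (t_trans + t_prop) per link.
Link 1: t_trans = 4000/(10*10^6) s = 0.4000 ms; t_prop = 50/200000 s = 0.2500 ms; subtotal = 0.6500 ms
Link 2: t_trans = 4000/(100*10^6) s = 0.0400 ms; t_prop = 800/200000 s = 4.0000 ms; subtotal = 4.0400 ms
Link 3: t_trans = 4000/(20*10^6) s = 0.2000 ms; t_prop = 100/200000 s = 0.5000 ms; subtotal = 0.7000 ms
End-to-end = 0.6500 + 4.0400 + 0.7000 = 5.3900 ms -> 5.390 ms (3 dp)

5.390


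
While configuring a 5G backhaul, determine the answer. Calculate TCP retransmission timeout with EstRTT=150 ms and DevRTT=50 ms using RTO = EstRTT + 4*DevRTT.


Given: EstRTT = 150 ms, DevRTT = 50 ms
Timeout = EstRTT + 4 * DevRTT
4 * DevRTT = 4 * 50 = 200
Timeout = 150 + 200 = 350 ms

350


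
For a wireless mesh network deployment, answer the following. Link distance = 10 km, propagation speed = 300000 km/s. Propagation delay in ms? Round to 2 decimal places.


Given: distance = 10 km, speed = 300000 km/s
Delay = distance / speed = 10 / 300000 seconds
Delay in ms = 10 * 1000 / 300000
Delay = 0.0333 ms
Rounded to 2 dp = 0.03 ms

0.03


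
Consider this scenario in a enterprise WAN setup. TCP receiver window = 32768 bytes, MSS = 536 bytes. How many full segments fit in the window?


Given: RWND = 32768 bytes, MSS = 536 bytes
Full segments = floor(RWND / MSS)
Full segments = floor(32768 / 536)
Full segments = floor(61.1343) = 61

61


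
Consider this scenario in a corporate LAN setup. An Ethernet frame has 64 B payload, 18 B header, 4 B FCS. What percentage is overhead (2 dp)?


Given: payload = 64 B, header = 18 B, trailer = 4 B
Overhead bytes = header + trailer = 18 + 4 = 22
Total frame = payload + overhead = 64 + 22 = 86
Overhead % = 22 / 86 * 100 = 25.5814% -> 25.58% (2 dp)

25.58


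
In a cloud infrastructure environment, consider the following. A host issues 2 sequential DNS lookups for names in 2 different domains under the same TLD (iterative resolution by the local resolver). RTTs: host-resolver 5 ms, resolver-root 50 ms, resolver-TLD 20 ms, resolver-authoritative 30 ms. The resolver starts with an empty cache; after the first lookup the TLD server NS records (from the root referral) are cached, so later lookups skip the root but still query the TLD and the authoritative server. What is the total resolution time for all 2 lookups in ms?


Lookup 1 (cold cache): local + root + TLD + auth = 5 + 50 + 20 + 30 = 105 ms
Lookups 2..2 (TLD NS cached -> skip root; new domain -> still ask TLD and auth): local + TLD + auth = 5 + 20 + 30 = 55 ms each
Remaining 1 lookups: 1 * 55 = 55 ms
Total = 105 + 55 = 160 ms

160


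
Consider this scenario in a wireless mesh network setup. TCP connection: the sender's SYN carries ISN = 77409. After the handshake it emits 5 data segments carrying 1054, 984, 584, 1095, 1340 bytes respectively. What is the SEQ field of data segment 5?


The SYN occupies sequence number ISN = 77409, so the first data byte is ISN + 1 = 77410.
SEQ of data segment i = (ISN + 1) + sum of payload sizes of segments 1..i-1.
Segment 1: SEQ = 77410, payload = 1054 bytes
Segment 2: SEQ = 78464, payload = 984 bytes
Segment 3: SEQ = 79448, payload = 584 bytes
Segment 4: SEQ = 80032, payload = 1095 bytes
Segment 5: SEQ = 81127, payload = 1340 bytes
SEQ of segment 5 = 77410 + 1054 + 984 + 584 + 1095 = 81127

81127


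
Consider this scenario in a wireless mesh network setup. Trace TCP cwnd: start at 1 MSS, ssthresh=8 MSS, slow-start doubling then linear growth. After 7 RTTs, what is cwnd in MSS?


RTT 0: cwnd = 1 MSS (initial)
RTT 1: cwnd = 2 MSS (slow start, doubled)
RTT 2: cwnd = 4 MSS (slow start, doubled)
RTT 3: cwnd = 8 MSS (slow start, doubled)
RTT 4: cwnd = 9 MSS (congestion avoidance, +1)
RTT 5: cwnd = 10 MSS (congestion avoidance, +1)
RTT 6: cwnd = 11 MSS (congestion avoidance, +1)
RTT 7: cwnd = 12 MSS (congestion avoidance, +1)

12


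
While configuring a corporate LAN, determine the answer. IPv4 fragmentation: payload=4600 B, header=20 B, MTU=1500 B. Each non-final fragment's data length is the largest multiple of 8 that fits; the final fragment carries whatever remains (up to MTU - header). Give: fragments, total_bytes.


Max data per non-final fragment = floor((MTU - header)/8)*8 = floor((1500 - 20)/8)*8 = floor(1480/8)*8 = 1480 B
Final fragment needs no 8-byte alignment: it can carry up to MTU - header = 1480 B
Non-final fragments needed = ceil((payload - 1480) / 1480) = ceil(3120/1480) = ceil(2.1081) = 3
Number of fragments = 3 + 1 = 4
Fragment sizes (data): 3 * 1480 B + 160 B (last, 160 <= 1480 OK)
Total bytes sent = payload + n_frags * header = 4600 + 4*20 = 4600 + 80 = 4680 B

4, 4680


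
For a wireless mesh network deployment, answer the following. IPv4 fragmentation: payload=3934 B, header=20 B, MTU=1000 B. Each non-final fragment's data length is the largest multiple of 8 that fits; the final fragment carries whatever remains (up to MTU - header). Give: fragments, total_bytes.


Max data per non-final fragment = floor((MTU - header)/8)*8 = floor((1000 - 20)/8)*8 = floor(980/8)*8 = 976 B
Final fragment needs no 8-byte alignment: it can carry up to MTU - header = 980 B
Non-final fragments needed = ceil((payload - 980) / 976) = ceil(2954/976) = ceil(3.0266) = 4
Number of fragments = 4 + 1 = 5
Fragment sizes (data): 4 * 976 B + 30 B (last, 30 <= 980 OK)
Total bytes sent = payload + n_frags * header = 3934 + 5*20 = 3934 + 100 = 4034 B

5, 4034


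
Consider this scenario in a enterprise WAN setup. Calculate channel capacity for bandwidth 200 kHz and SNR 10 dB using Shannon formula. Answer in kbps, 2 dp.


Given: B = 200 kHz, SNR = 10 dB
SNR linear = 10^(10/10) = 10
1 + SNR = 11
log2(11) = 3.4594316186
C = 200 * 1000 * 3.4594316186 = 691886.3237 bps
C = 691.886324 kbps -> 691.89 kbps (2 dp)

691.89


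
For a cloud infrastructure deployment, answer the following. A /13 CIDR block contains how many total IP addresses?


Given: CIDR prefix /13
Host bits = 32 - 13 = 19
Total addresses = 2^19 = 524288

524288


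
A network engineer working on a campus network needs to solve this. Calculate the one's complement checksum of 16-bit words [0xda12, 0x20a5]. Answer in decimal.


Given words: [0xda12, 0x20a5]
Step 1: Sum all words
Raw sum = 55826 + 8357 = 64183
One's complement = ~64183 & 0xFFFF = 1352

1352


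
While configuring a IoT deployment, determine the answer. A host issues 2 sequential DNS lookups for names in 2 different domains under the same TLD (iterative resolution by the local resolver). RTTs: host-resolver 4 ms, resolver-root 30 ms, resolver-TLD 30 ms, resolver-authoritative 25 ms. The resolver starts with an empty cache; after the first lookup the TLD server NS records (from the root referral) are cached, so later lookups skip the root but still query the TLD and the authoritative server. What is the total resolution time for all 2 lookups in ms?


Lookup 1 (cold cache): local + root + TLD + auth = 4 + 30 + 30 + 25 = 89 ms
Lookups 2..2 (TLD NS cached -> skip root; new domain -> still ask TLD and auth): local + TLD + auth = 4 + 30 + 25 = 59 ms each
Remaining 1 lookups: 1 * 59 = 59 ms
Total = 89 + 59 = 148 ms

148


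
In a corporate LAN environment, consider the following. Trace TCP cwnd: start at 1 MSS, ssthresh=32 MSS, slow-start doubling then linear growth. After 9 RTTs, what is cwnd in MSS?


RTT 0: cwnd = 1 MSS (initial)
RTT 1: cwnd = 2 MSS (slow start, doubled)
RTT 2: cwnd = 4 MSS (slow start, doubled)
RTT 3: cwnd = 8 MSS (slow start, doubled)
RTT 4: cwnd = 16 MSS (slow start, doubled)
RTT 5: cwnd = 32 MSS (slow start, doubled)
RTT 6: cwnd = 33 MSS (congestion avoidance, +1)
RTT 7: cwnd = 34 MSS (congestion avoidance, +1)
RTT 8: cwnd = 35 MSS (congestion avoidance, +1)
RTT 9: cwnd = 36 MSS (congestion avoidance, +1)

36


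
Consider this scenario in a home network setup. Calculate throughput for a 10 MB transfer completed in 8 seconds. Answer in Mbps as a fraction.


Given: file = 10 MB, time = 8 s
File in Mb = 10 * 8 = 80 Mb
Throughput = 80 / 8 Mbps
Throughput = 10 Mbps

10


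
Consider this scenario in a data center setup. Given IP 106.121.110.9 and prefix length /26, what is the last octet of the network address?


Given: IP = 106.121.110.9, prefix = /26
Subnet mask = 255.255.255.192
Last octet of IP: 9
Last octet of mask: 192
Network last octet = 9 AND 192 = 0

0


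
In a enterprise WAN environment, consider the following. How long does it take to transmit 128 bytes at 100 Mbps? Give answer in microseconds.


Given: packet = 128 bytes, bandwidth = 100 Mbps
Packet in bits = 128 * 8 = 1024 bits
Bandwidth = 100 * 10^6 = 100000000 bps
Time = 1024 / 100000000 seconds
Time in us = 1024 * 10^6 / 100000000 = 10.24

10.24


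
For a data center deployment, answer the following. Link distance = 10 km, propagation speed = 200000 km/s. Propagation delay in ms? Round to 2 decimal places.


Given: distance = 10 km, speed = 200000 km/s
Delay = distance / speed = 10 / 200000 seconds
Delay in ms = 10 * 1000 / 200000
Delay = 0.0500 ms
Rounded to 2 dp = 0.05 ms

0.05


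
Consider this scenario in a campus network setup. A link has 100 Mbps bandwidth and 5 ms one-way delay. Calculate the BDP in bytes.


Given: bandwidth = 100 Mbps, delay = 5 ms
BDP in bits = 100 * 10^6 * 5 / 1000
BDP in bits = 500000
BDP in bytes = 500000 / 8 = 62500

62500


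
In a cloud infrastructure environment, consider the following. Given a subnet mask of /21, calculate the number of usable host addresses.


Given: subnet mask /21
Host bits = 32 - 21 = 11
Total addresses = 2^11 = 2048
Usable hosts = 2048 - 2 (network + broadcast) = 2046

2046


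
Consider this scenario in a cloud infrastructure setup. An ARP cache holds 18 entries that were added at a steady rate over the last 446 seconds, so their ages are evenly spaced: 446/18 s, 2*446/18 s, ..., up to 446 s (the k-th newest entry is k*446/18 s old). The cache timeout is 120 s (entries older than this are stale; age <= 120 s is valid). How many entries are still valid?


Ages are k * 446/18 s for k = 1..18 (spacing = 24.7778 s).
Entry k is valid iff k * 446/18 <= 120 iff k <= 18 * 120 / 446 = 4.8430
n_valid = floor(4.8430) = 4
(n_stale = 18 - 4 = 14)

4


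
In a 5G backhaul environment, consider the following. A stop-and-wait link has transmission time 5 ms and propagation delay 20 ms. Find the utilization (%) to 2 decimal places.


Given: Ttrans = 5 ms, Tprop = 20 ms
RTT = 2 * Tprop = 2 * 20 = 40 ms
U = Ttrans / (Ttrans + RTT)
U = 5 / (5 + 40)
U = 5 / 45 = 0.111111
U% = 11.11%

11.11


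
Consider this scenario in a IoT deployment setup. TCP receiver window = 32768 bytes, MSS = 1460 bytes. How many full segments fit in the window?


Given: RWND = 32768 bytes, MSS = 1460 bytes
Full segments = floor(RWND / MSS)
Full segments = floor(32768 / 1460)
Full segments = floor(22.4438) = 22

22


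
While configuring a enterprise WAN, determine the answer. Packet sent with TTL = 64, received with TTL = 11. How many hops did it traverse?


Given: initial TTL = 64, received TTL = 11
Hops = initial TTL - received TTL
Hops = 64 - 11 = 53

53


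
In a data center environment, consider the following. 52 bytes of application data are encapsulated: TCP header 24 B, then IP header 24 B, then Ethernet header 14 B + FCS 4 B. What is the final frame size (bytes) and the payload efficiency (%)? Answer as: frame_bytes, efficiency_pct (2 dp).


TCP segment = 52 + 24 = 76 B
IP packet = 76 + 24 = 100 B
Ethernet frame = 100 + 14 + 4 = 118 B
Efficiency = app / frame = 52 / 118 = 0.440678 = 44.0678% -> 44.07% (2 dp)

118, 44.07


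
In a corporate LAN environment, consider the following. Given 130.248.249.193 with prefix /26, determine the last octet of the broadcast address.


Given: IP = 130.248.249.193, prefix = /26
Host bits = 32 - 26 = 6
Network last octet = 193 AND mask = 192
Host part size = 2^6 - 1 = 63
Broadcast last octet = 192 OR 63 = 255

255


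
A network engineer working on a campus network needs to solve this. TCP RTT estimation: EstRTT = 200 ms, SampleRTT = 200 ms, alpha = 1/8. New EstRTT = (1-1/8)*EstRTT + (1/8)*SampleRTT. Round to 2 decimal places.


Given: EstRTT = 200 ms, SampleRTT = 200 ms, alpha = 1/8
New EstRTT = (1 - alpha) * EstRTT + alpha * SampleRTT
(7/8) * 200 = 175
(1/8) * 200 = 25
New EstRTT = 175 + 25 = 200 ms -> 200.00 ms (2 dp)

200.00


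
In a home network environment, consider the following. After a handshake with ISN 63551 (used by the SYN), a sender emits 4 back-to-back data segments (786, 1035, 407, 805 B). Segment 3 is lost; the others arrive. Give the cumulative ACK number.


SYN uses sequence number 63551; first data byte = ISN + 1 = 63552.
Segment 1: SEQ = 63552, len = 786 B, covers [63552, 64337]
Segment 2: SEQ = 64338, len = 1035 B, covers [64338, 65372]
Segment 3: SEQ = 65373, len = 407 B, covers [65373, 65779] [LOST]
Segment 4: SEQ = 65780, len = 805 B, covers [65780, 66584]
In-order data received: bytes [63552, 65372] (segments 1..2).
Segment 3 missing -> gap begins at byte 65373; later segments buffered out of order.
Cumulative ACK = next expected in-order byte = 63552 + 786 + 1035 = 65373

65373


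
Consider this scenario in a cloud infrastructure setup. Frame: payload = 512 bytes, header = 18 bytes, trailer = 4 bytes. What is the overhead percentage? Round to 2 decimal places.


Given: payload = 512 B, header = 18 B, trailer = 4 B
Overhead bytes = header + trailer = 18 + 4 = 22
Total frame = payload + overhead = 512 + 22 = 534
Overhead % = 22 / 534 * 100 = 4.1199% -> 4.12% (2 dp)

4.12


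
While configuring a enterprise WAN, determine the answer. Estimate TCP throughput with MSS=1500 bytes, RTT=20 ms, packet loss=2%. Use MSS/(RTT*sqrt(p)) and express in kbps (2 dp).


Given: MSS = 1500 bytes, RTT = 20 ms, loss = 2%
RTT in seconds = 20 / 1000 = 0.02
Loss rate = 2% = 0.02
sqrt(loss) = sqrt(0.02) = 0.141421356237
Throughput (bytes/s) = 1500 / (0.02 * 0.141421356237) = 530330.0859
Throughput (kbps) = 530330.0859 * 8 / 1000 = 4242.640687 -> 4242.64 kbps (2 dp)

4242.64


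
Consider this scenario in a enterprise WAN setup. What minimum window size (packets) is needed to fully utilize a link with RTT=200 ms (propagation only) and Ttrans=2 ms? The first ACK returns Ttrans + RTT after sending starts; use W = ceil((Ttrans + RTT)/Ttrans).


Given: Ttrans = 2 ms, RTT = 200 ms (= 2 * Tprop, Tprop = 100 ms)
Time until first ACK returns = Ttrans + RTT = 2 + 200 = 202 ms
Need W * Ttrans >= Ttrans + RTT  ->  W >= (Ttrans + RTT) / Ttrans
(Ttrans + RTT) / Ttrans = 202 / 2 = 101
W_min = ceil(101) = 101

101


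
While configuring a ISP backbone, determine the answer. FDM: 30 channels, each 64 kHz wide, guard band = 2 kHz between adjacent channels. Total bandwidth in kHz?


Given: 30 channels, 64 kHz each, guard = 2 kHz
Channel bandwidth = 30 * 64 = 1920 kHz
Guard bands = 29 gaps * 2 kHz = 58 kHz
Total = 1920 + 58 = 1978 kHz

1978


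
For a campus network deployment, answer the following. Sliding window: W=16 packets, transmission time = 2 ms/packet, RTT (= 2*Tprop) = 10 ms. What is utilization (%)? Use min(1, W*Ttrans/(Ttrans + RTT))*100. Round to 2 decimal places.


Given: W = 16, Ttrans = 2 ms, RTT = 10 ms (= 2 * Tprop, Tprop = 5 ms)
Cycle time = Ttrans + RTT = 2 + 10 = 12 ms (first packet sent until its ACK returns)
W * Ttrans = 16 * 2 = 32 ms of sending per cycle
W * Ttrans / (Ttrans + RTT) = 32 / 12 = 2.666667
U = min(1, 2.666667) = 1.000000
U% = 100.00%

100.00


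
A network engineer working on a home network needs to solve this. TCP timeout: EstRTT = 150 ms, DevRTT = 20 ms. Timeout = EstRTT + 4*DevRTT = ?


Given: EstRTT = 150 ms, DevRTT = 20 ms
Timeout = EstRTT + 4 * DevRTT
4 * DevRTT = 4 * 20 = 80
Timeout = 150 + 80 = 230 ms

230


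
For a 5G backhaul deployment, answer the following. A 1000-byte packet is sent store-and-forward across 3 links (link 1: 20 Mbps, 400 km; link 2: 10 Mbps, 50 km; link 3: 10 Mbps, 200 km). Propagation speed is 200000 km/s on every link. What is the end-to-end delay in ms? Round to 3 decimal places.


Packet = 1000 bytes = 8000 bits. Store-and-forward: sum (t_trans + t_prop) per link.
Link 1: t_trans = 8000/(20*10^6) s = 0.4000 ms; t_prop = 400/200000 s = 2.0000 ms; subtotal = 2.4000 ms
Link 2: t_trans = 8000/(10*10^6) s = 0.8000 ms; t_prop = 50/200000 s = 0.2500 ms; subtotal = 1.0500 ms
Link 3: t_trans = 8000/(10*10^6) s = 0.8000 ms; t_prop = 200/200000 s = 1.0000 ms; subtotal = 1.8000 ms
End-to-end = 2.4000 + 1.0500 + 1.8000 = 5.2500 ms -> 5.250 ms (3 dp)

5.250


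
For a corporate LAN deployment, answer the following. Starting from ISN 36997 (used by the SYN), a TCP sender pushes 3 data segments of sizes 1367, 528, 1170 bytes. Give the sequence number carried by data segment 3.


The SYN occupies sequence number ISN = 36997, so the first data byte is ISN + 1 = 36998.
SEQ of data segment i = (ISN + 1) + sum of payload sizes of segments 1..i-1.
Segment 1: SEQ = 36998, payload = 1367 bytes
Segment 2: SEQ = 38365, payload = 528 bytes
Segment 3: SEQ = 38893, payload = 1170 bytes
SEQ of segment 3 = 36998 + 1367 + 528 = 38893

38893


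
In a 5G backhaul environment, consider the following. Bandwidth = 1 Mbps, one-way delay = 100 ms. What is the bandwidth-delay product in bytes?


Given: bandwidth = 1 Mbps, delay = 100 ms
BDP in bits = 1 * 10^6 * 100 / 1000
BDP in bits = 100000
BDP in bytes = 100000 / 8 = 12500

12500


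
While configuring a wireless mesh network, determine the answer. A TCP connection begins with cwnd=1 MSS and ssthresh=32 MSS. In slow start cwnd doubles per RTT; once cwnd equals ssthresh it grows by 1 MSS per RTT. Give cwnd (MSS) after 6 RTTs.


RTT 0: cwnd = 1 MSS (initial)
RTT 1: cwnd = 2 MSS (slow start, doubled)
RTT 2: cwnd = 4 MSS (slow start, doubled)
RTT 3: cwnd = 8 MSS (slow start, doubled)
RTT 4: cwnd = 16 MSS (slow start, doubled)
RTT 5: cwnd = 32 MSS (slow start, doubled)
RTT 6: cwnd = 33 MSS (congestion avoidance, +1)

33


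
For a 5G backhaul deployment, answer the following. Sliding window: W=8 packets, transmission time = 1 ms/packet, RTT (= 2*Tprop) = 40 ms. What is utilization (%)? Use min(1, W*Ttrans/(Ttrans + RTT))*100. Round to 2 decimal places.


Given: W = 8, Ttrans = 1 ms, RTT = 40 ms (= 2 * Tprop, Tprop = 20 ms)
Cycle time = Ttrans + RTT = 1 + 40 = 41 ms (first packet sent until its ACK returns)
W * Ttrans = 8 * 1 = 8 ms of sending per cycle
W * Ttrans / (Ttrans + RTT) = 8 / 41 = 0.195122
U = min(1, 0.195122) = 0.195122
U% = 19.51%

19.51


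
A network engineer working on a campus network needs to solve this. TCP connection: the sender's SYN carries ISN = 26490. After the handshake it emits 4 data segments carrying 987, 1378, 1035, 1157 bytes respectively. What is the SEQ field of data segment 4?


The SYN occupies sequence number ISN = 26490, so the first data byte is ISN + 1 = 26491.
SEQ of data segment i = (ISN + 1) + sum of payload sizes of segments 1..i-1.
Segment 1: SEQ = 26491, payload = 987 bytes
Segment 2: SEQ = 27478, payload = 1378 bytes
Segment 3: SEQ = 28856, payload = 1035 bytes
Segment 4: SEQ = 29891, payload = 1157 bytes
SEQ of segment 4 = 26491 + 987 + 1378 + 1035 = 29891

29891


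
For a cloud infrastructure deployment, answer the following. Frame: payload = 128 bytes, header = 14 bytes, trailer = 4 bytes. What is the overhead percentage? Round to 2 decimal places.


Given: payload = 128 B, header = 14 B, trailer = 4 B
Overhead bytes = header + trailer = 14 + 4 = 18
Total frame = payload + overhead = 128 + 18 = 146
Overhead % = 18 / 146 * 100 = 12.3288% -> 12.33% (2 dp)

12.33


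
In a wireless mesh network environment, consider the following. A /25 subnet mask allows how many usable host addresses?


Given: subnet mask /25
Host bits = 32 - 25 = 7
Total addresses = 2^7 = 128
Usable hosts = 128 - 2 (network + broadcast) = 126

126


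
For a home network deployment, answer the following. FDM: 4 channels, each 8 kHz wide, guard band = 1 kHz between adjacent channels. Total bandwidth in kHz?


Given: 4 channels, 8 kHz each, guard = 1 kHz
Channel bandwidth = 4 * 8 = 32 kHz
Guard bands = 3 gaps * 1 kHz = 3 kHz
Total = 32 + 3 = 35 kHz

35


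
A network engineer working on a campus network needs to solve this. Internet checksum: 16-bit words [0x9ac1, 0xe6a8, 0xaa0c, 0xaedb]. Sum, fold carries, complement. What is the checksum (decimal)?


Given words: [0x9ac1, 0xe6a8, 0xaa0c, 0xaedb]
Step 1: Sum all words
Raw sum = 39617 + 59048 + 43532 + 44763 = 186960
Step 2: Fold carry: (55888 + 2) = 55890
One's complement = ~55890 & 0xFFFF = 9645

9645


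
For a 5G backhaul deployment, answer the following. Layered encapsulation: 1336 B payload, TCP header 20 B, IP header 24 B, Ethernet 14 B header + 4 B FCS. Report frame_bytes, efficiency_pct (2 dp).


TCP segment = 1336 + 20 = 1356 B
IP packet = 1356 + 24 = 1380 B
Ethernet frame = 1380 + 14 + 4 = 1398 B
Efficiency = app / frame = 1336 / 1398 = 0.955651 = 95.5651% -> 95.57% (2 dp)

1398, 95.57


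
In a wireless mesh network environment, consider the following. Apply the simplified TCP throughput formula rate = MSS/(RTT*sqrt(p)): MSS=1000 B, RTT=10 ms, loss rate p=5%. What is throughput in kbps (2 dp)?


Given: MSS = 1000 bytes, RTT = 10 ms, loss = 5%
RTT in seconds = 10 / 1000 = 0.01
Loss rate = 5% = 0.05
sqrt(loss) = sqrt(0.05) = 0.223606797750
Throughput (bytes/s) = 1000 / (0.01 * 0.223606797750) = 447213.5955
Throughput (kbps) = 447213.5955 * 8 / 1000 = 3577.708764 -> 3577.71 kbps (2 dp)

3577.71


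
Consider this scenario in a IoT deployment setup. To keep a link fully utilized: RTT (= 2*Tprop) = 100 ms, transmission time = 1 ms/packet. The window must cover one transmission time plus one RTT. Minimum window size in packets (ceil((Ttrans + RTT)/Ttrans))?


Given: Ttrans = 1 ms, RTT = 100 ms (= 2 * Tprop, Tprop = 50 ms)
Time until first ACK returns = Ttrans + RTT = 1 + 100 = 101 ms
Need W * Ttrans >= Ttrans + RTT  ->  W >= (Ttrans + RTT) / Ttrans
(Ttrans + RTT) / Ttrans = 101 / 1 = 101
W_min = ceil(101) = 101

101


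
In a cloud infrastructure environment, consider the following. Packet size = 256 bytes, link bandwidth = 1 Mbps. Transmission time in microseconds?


Given: packet = 256 bytes, bandwidth = 1 Mbps
Packet in bits = 256 * 8 = 2048 bits
Bandwidth = 1 * 10^6 = 1000000 bps
Time = 2048 / 1000000 seconds
Time in us = 2048 * 10^6 / 1000000 = 2048

2048


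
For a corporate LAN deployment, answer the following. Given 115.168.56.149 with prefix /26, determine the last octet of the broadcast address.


Given: IP = 115.168.56.149, prefix = /26
Host bits = 32 - 26 = 6
Network last octet = 149 AND mask = 128
Host part size = 2^6 - 1 = 63
Broadcast last octet = 128 OR 63 = 191

191


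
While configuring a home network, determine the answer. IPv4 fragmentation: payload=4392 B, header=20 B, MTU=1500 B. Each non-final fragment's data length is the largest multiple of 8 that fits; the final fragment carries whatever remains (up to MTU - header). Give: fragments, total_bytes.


Max data per non-final fragment = floor((MTU - header)/8)*8 = floor((1500 - 20)/8)*8 = floor(1480/8)*8 = 1480 B
Final fragment needs no 8-byte alignment: it can carry up to MTU - header = 1480 B
Non-final fragments needed = ceil((payload - 1480) / 1480) = ceil(2912/1480) = ceil(1.9676) = 2
Number of fragments = 2 + 1 = 3
Fragment sizes (data): 2 * 1480 B + 1432 B (last, 1432 <= 1480 OK)
Total bytes sent = payload + n_frags * header = 4392 + 3*20 = 4392 + 60 = 4452 B

3, 4452


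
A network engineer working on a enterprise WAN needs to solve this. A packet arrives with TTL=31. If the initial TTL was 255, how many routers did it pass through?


Given: initial TTL = 255, received TTL = 31
Hops = initial TTL - received TTL
Hops = 255 - 31 = 224

224


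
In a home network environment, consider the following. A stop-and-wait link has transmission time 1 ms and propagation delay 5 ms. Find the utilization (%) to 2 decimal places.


Given: Ttrans = 1 ms, Tprop = 5 ms
RTT = 2 * Tprop = 2 * 5 = 10 ms
U = Ttrans / (Ttrans + RTT)
U = 1 / (1 + 10)
U = 1 / 11 = 0.090909
U% = 9.09%

9.09


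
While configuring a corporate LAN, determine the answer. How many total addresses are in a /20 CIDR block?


Given: CIDR prefix /20
Host bits = 32 - 20 = 12
Total addresses = 2^12 = 4096

4096


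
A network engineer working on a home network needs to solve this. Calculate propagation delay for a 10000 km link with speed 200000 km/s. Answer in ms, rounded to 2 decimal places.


Given: distance = 10000 km, speed = 200000 km/s
Delay = distance / speed = 10000 / 200000 seconds
Delay in ms = 10000 * 1000 / 200000
Delay = 50.0000 ms
Rounded to 2 dp = 50.00 ms

50.00


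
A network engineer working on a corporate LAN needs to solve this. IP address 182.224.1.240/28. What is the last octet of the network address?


Given: IP = 182.224.1.240, prefix = /28
Subnet mask = 255.255.255.240
Last octet of IP: 240
Last octet of mask: 240
Network last octet = 240 AND 240 = 240

240


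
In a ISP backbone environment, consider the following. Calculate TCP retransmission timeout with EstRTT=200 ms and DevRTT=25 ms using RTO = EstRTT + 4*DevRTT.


Given: EstRTT = 200 ms, DevRTT = 25 ms
Timeout = EstRTT + 4 * DevRTT
4 * DevRTT = 4 * 25 = 100
Timeout = 200 + 100 = 300 ms

300


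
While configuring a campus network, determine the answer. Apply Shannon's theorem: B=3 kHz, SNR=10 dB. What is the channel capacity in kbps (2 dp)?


Given: B = 3 kHz, SNR = 10 dB
SNR linear = 10^(10/10) = 10
1 + SNR = 11
log2(11) = 3.4594316186
C = 3 * 1000 * 3.4594316186 = 10378.2949 bps
C = 10.378295 kbps -> 10.38 kbps (2 dp)

10.38


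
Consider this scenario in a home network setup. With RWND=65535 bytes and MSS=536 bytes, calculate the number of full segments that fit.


Given: RWND = 65535 bytes, MSS = 536 bytes
Full segments = floor(RWND / MSS)
Full segments = floor(65535 / 536)
Full segments = floor(122.2668) = 122

122


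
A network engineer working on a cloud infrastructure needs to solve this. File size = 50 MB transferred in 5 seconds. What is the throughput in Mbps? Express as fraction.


Given: file = 50 MB, time = 5 s
File in Mb = 50 * 8 = 400 Mb
Throughput = 400 / 5 Mbps
Throughput = 80 Mbps

80


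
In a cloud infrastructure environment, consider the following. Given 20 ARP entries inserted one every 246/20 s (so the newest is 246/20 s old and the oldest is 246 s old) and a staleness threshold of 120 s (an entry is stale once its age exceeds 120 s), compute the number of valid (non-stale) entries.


Ages are k * 246/20 s for k = 1..20 (spacing = 12.3000 s).
Entry k is valid iff k * 246/20 <= 120 iff k <= 20 * 120 / 246 = 9.7561
n_valid = floor(9.7561) = 9
(n_stale = 20 - 9 = 11)

9


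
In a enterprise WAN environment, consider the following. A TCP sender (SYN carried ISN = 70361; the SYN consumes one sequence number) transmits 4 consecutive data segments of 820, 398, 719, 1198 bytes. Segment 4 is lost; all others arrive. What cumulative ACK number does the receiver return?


SYN uses sequence number 70361; first data byte = ISN + 1 = 70362.
Segment 1: SEQ = 70362, len = 820 B, covers [70362, 71181]
Segment 2: SEQ = 71182, len = 398 B, covers [71182, 71579]
Segment 3: SEQ = 71580, len = 719 B, covers [71580, 72298]
Segment 4: SEQ = 72299, len = 1198 B, covers [72299, 73496] [LOST]
In-order data received: bytes [70362, 72298] (segments 1..3).
Segment 4 missing -> gap begins at byte 72299.
Cumulative ACK = next expected in-order byte = 70362 + 820 + 398 + 719 = 72299

72299


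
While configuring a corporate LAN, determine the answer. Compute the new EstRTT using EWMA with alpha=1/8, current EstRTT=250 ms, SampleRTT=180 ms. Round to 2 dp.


Given: EstRTT = 250 ms, SampleRTT = 180 ms, alpha = 1/8
New EstRTT = (1 - alpha) * EstRTT + alpha * SampleRTT
(7/8) * 250 = 218.75
(1/8) * 180 = 22.5
New EstRTT = 218.75 + 22.5 = 241.25 ms -> 241.25 ms (2 dp)

241.25


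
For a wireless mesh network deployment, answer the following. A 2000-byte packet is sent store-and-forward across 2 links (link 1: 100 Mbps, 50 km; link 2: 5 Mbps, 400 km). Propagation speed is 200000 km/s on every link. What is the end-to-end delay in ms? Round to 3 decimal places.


Packet = 2000 bytes = 16000 bits. Store-and-forward: sum (t_trans + t_prop) per link.
Link 1: t_trans = 16000/(100*10^6) s = 0.1600 ms; t_prop = 50/200000 s = 0.2500 ms; subtotal = 0.4100 ms
Link 2: t_trans = 16000/(5*10^6) s = 3.2000 ms; t_prop = 400/200000 s = 2.0000 ms; subtotal = 5.2000 ms
End-to-end = 0.4100 + 5.2000 = 5.6100 ms -> 5.610 ms (3 dp)

5.610


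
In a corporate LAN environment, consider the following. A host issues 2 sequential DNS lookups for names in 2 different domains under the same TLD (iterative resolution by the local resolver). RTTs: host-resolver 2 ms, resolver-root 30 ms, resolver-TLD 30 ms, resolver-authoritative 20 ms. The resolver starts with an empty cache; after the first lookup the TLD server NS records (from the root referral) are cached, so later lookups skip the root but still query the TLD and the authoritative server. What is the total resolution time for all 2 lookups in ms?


Lookup 1 (cold cache): local + root + TLD + auth = 2 + 30 + 30 + 20 = 82 ms
Lookups 2..2 (TLD NS cached -> skip root; new domain -> still ask TLD and auth): local + TLD + auth = 2 + 30 + 20 = 52 ms each
Remaining 1 lookups: 1 * 52 = 52 ms
Total = 82 + 52 = 134 ms

134


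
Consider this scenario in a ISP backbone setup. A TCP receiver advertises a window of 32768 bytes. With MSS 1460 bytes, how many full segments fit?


Given: RWND = 32768 bytes, MSS = 1460 bytes
Full segments = floor(RWND / MSS)
Full segments = floor(32768 / 1460)
Full segments = floor(22.4438) = 22

22


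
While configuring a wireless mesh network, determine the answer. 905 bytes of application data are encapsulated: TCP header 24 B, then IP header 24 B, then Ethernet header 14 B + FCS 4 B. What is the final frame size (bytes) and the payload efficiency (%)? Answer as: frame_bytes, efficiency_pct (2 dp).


TCP segment = 905 + 24 = 929 B
IP packet = 929 + 24 = 953 B
Ethernet frame = 953 + 14 + 4 = 971 B
Efficiency = app / frame = 905 / 971 = 0.932029 = 93.2029% -> 93.20% (2 dp)

971, 93.20


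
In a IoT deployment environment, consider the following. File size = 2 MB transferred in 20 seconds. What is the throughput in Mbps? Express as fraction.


Given: file = 2 MB, time = 20 s
File in Mb = 2 * 8 = 16 Mb
Throughput = 16 / 20 Mbps
Throughput = 4/5 Mbps

4/5


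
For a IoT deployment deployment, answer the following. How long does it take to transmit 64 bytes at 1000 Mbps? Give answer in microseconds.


Given: packet = 64 bytes, bandwidth = 1000 Mbps
Packet in bits = 64 * 8 = 512 bits
Bandwidth = 1000 * 10^6 = 1000000000 bps
Time = 512 / 1000000000 seconds
Time in us = 512 * 10^6 / 1000000000 = 0.512

0.512


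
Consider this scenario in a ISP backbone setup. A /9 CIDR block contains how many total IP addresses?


Given: CIDR prefix /9
Host bits = 32 - 9 = 23
Total addresses = 2^23 = 8388608

8388608


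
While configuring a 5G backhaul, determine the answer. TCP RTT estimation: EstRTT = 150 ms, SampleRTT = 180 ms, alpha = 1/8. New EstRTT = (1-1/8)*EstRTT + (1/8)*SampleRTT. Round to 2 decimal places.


Given: EstRTT = 150 ms, SampleRTT = 180 ms, alpha = 1/8
New EstRTT = (1 - alpha) * EstRTT + alpha * SampleRTT
(7/8) * 150 = 131.25
(1/8) * 180 = 22.5
New EstRTT = 131.25 + 22.5 = 153.75 ms -> 153.75 ms (2 dp)

153.75


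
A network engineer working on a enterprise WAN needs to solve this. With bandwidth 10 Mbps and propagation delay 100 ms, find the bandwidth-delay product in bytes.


Given: bandwidth = 10 Mbps, delay = 100 ms
BDP in bits = 10 * 10^6 * 100 / 1000
BDP in bits = 1000000
BDP in bytes = 1000000 / 8 = 125000

125000


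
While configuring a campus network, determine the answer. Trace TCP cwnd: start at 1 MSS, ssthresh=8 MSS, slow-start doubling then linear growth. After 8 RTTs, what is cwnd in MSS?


RTT 0: cwnd = 1 MSS (initial)
RTT 1: cwnd = 2 MSS (slow start, doubled)
RTT 2: cwnd = 4 MSS (slow start, doubled)
RTT 3: cwnd = 8 MSS (slow start, doubled)
RTT 4: cwnd = 9 MSS (congestion avoidance, +1)
RTT 5: cwnd = 10 MSS (congestion avoidance, +1)
RTT 6: cwnd = 11 MSS (congestion avoidance, +1)
RTT 7: cwnd = 12 MSS (congestion avoidance, +1)
RTT 8: cwnd = 13 MSS (congestion avoidance, +1)

13


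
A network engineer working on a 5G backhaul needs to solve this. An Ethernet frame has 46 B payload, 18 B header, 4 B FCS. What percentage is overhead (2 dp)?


Given: payload = 46 B, header = 18 B, trailer = 4 B
Overhead bytes = header + trailer = 18 + 4 = 22
Total frame = payload + overhead = 46 + 22 = 68
Overhead % = 22 / 68 * 100 = 32.3529% -> 32.35% (2 dp)

32.35


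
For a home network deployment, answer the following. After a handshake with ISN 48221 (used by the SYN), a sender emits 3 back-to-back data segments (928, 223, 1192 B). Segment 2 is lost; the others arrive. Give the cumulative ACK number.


SYN uses sequence number 48221; first data byte = ISN + 1 = 48222.
Segment 1: SEQ = 48222, len = 928 B, covers [48222, 49149]
Segment 2: SEQ = 49150, len = 223 B, covers [49150, 49372] [LOST]
Segment 3: SEQ = 49373, len = 1192 B, covers [49373, 50564]
In-order data received: bytes [48222, 49149] (segments 1..1).
Segment 2 missing -> gap begins at byte 49150; later segments buffered out of order.
Cumulative ACK = next expected in-order byte = 48222 + 928 = 49150

49150


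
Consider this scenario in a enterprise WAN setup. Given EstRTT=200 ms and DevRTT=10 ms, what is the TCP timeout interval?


Given: EstRTT = 200 ms, DevRTT = 10 ms
Timeout = EstRTT + 4 * DevRTT
4 * DevRTT = 4 * 10 = 40
Timeout = 200 + 40 = 240 ms

240


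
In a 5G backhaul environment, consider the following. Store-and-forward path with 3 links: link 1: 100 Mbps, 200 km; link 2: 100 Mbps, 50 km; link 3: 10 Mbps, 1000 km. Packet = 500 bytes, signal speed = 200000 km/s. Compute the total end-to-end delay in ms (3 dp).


Packet = 500 bytes = 4000 bits. Store-and-forward: sum (t_trans + t_prop) per link.
Link 1: t_trans = 4000/(100*10^6) s = 0.0400 ms; t_prop = 200/200000 s = 1.0000 ms; subtotal = 1.0400 ms
Link 2: t_trans = 4000/(100*10^6) s = 0.0400 ms; t_prop = 50/200000 s = 0.2500 ms; subtotal = 0.2900 ms
Link 3: t_trans = 4000/(10*10^6) s = 0.4000 ms; t_prop = 1000/200000 s = 5.0000 ms; subtotal = 5.4000 ms
End-to-end = 1.0400 + 0.2900 + 5.4000 = 6.7300 ms -> 6.730 ms (3 dp)

6.730


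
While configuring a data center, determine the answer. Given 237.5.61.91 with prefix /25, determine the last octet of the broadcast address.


Given: IP = 237.5.61.91, prefix = /25
Host bits = 32 - 25 = 7
Network last octet = 91 AND mask = 0
Host part size = 2^7 - 1 = 127
Broadcast last octet = 0 OR 127 = 127

127


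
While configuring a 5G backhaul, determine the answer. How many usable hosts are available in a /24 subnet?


Given: subnet mask /24
Host bits = 32 - 24 = 8
Total addresses = 2^8 = 256
Usable hosts = 256 - 2 (network + broadcast) = 254

254


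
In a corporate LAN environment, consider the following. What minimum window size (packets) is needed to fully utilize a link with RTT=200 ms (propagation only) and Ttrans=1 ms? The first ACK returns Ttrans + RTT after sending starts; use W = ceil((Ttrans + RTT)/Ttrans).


Given: Ttrans = 1 ms, RTT = 200 ms (= 2 * Tprop, Tprop = 100 ms)
Time until first ACK returns = Ttrans + RTT = 1 + 200 = 201 ms
Need W * Ttrans >= Ttrans + RTT  ->  W >= (Ttrans + RTT) / Ttrans
(Ttrans + RTT) / Ttrans = 201 / 1 = 201
W_min = ceil(201) = 201

201


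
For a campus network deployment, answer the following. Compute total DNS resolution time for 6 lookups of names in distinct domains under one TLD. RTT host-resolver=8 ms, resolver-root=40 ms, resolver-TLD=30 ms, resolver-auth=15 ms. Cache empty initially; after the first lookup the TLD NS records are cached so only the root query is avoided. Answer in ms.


Lookup 1 (cold cache): local + root + TLD + auth = 8 + 40 + 30 + 15 = 93 ms
Lookups 2..6 (TLD NS cached -> skip root; new domain -> still ask TLD and auth): local + TLD + auth = 8 + 30 + 15 = 53 ms each
Remaining 5 lookups: 5 * 53 = 265 ms
Total = 93 + 265 = 358 ms

358


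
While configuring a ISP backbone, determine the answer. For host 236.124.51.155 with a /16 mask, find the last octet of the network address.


Given: IP = 236.124.51.155, prefix = /16
Subnet mask = 255.255.0.0
Last octet of IP: 155
Last octet of mask: 0
Network last octet = 155 AND 0 = 0

0


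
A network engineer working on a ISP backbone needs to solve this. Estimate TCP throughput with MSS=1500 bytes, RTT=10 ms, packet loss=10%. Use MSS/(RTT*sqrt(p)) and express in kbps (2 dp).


Given: MSS = 1500 bytes, RTT = 10 ms, loss = 10%
RTT in seconds = 10 / 1000 = 0.01
Loss rate = 10% = 0.1
sqrt(loss) = sqrt(0.1) = 0.316227766017
Throughput (bytes/s) = 1500 / (0.01 * 0.316227766017) = 474341.6490
Throughput (kbps) = 474341.6490 * 8 / 1000 = 3794.733192 -> 3794.73 kbps (2 dp)

3794.73


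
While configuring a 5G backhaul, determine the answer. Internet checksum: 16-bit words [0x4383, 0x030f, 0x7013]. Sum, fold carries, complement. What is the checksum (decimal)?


Given words: [0x4383, 0x030f, 0x7013]
Step 1: Sum all words
Raw sum = 17283 + 783 + 28691 = 46757
One's complement = ~46757 & 0xFFFF = 18778

18778


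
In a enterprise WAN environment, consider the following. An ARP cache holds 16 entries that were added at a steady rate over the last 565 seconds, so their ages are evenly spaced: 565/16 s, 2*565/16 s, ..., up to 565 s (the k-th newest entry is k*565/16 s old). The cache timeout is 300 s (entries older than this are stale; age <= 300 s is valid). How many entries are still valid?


Ages are k * 565/16 s for k = 1..16 (spacing = 35.3125 s).
Entry k is valid iff k * 565/16 <= 300 iff k <= 16 * 300 / 565 = 8.4956
n_valid = floor(8.4956) = 8
(n_stale = 16 - 8 = 8)

8


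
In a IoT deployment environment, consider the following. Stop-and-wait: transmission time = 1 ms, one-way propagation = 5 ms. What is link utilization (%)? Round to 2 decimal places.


Given: Ttrans = 1 ms, Tprop = 5 ms
RTT = 2 * Tprop = 2 * 5 = 10 ms
U = Ttrans / (Ttrans + RTT)
U = 1 / (1 + 10)
U = 1 / 11 = 0.090909
U% = 9.09%

9.09


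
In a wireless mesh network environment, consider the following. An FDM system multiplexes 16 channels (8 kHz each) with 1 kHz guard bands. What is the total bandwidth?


Given: 16 channels, 8 kHz each, guard = 1 kHz
Channel bandwidth = 16 * 8 = 128 kHz
Guard bands = 15 gaps * 1 kHz = 15 kHz
Total = 128 + 15 = 143 kHz

143


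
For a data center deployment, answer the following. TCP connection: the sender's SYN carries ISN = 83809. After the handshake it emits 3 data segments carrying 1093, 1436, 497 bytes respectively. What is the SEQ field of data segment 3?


The SYN occupies sequence number ISN = 83809, so the first data byte is ISN + 1 = 83810.
SEQ of data segment i = (ISN + 1) + sum of payload sizes of segments 1..i-1.
Segment 1: SEQ = 83810, payload = 1093 bytes
Segment 2: SEQ = 84903, payload = 1436 bytes
Segment 3: SEQ = 86339, payload = 497 bytes
SEQ of segment 3 = 83810 + 1093 + 1436 = 86339

86339


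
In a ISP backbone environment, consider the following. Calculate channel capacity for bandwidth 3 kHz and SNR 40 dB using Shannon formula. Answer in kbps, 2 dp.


Given: B = 3 kHz, SNR = 40 dB
SNR linear = 10^(40/10) = 10000
1 + SNR = 10001
log2(10001) = 13.2878566418
C = 3 * 1000 * 13.2878566418 = 39863.5699 bps
C = 39.863570 kbps -> 39.86 kbps (2 dp)

39.86


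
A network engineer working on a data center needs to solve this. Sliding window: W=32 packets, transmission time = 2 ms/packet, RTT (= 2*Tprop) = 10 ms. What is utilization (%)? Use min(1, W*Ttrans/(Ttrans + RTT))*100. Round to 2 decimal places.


Given: W = 32, Ttrans = 2 ms, RTT = 10 ms (= 2 * Tprop, Tprop = 5 ms)
Cycle time = Ttrans + RTT = 2 + 10 = 12 ms (first packet sent until its ACK returns)
W * Ttrans = 32 * 2 = 64 ms of sending per cycle
W * Ttrans / (Ttrans + RTT) = 64 / 12 = 5.333333
U = min(1, 5.333333) = 1.000000
U% = 100.00%

100.00
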